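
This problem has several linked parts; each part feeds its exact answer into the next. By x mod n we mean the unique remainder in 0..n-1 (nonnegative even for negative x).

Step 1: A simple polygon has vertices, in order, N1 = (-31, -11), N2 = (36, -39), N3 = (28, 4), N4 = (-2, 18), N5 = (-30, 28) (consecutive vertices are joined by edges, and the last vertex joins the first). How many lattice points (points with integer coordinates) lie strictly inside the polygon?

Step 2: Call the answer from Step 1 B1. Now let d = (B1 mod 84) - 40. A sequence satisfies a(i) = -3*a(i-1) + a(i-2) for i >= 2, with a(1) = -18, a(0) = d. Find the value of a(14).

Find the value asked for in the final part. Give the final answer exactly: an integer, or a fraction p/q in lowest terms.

Step 1: cross terms: (-31*-39 - 36*-11)=1605, (36*4 - 28*-39)=1236, (28*18 - -2*4)=512, (-2*28 - -30*18)=484, (-30*-11 - -31*28)=1198; twice the area = |5035| = 5035; area = 5035/2; boundary points = 1 + 1 + 2 + 2 + 1 = 7; strictly interior points = area - boundary/2 + 1 = 2515; answer 2515
Step 2: B1 = 2515; d = 39; a(2) = -3*(-18) + 1*(39) = 93; iterating: a(2)=93, a(3)=-297, a(4)=984, a(5)=-3249, a(6)=10731, a(7)=-35442, a(8)=117057, a(9)=-386613, a(10)=1276896, a(11)=-4217301, a(12)=13928799, a(13)=-46003698, a(14)=151939893; answer 151939893

151939893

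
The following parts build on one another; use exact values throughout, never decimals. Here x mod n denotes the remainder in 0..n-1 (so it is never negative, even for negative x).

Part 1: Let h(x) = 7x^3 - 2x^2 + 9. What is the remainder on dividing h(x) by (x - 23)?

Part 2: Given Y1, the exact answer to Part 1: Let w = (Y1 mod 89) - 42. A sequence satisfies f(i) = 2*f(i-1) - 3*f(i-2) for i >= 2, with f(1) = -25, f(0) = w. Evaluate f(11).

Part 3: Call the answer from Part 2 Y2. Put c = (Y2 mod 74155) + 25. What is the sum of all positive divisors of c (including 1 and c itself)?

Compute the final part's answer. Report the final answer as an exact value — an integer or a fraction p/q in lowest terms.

10656

Part 1: remainder = value at the root: 7*(23)^3 - 2*(23)^2 + 9 = (85169) + (-1058) + (9) = 84120; answer 84120
Part 2: Y1 = 84120; w = -27; f(2) = 2*(-25) - 3*(-27) = 31; iterating: f(2)=31, f(3)=137, f(4)=181, f(5)=-49, f(6)=-641, f(7)=-1135, f(8)=-347, f(9)=2711, f(10)=6463, f(11)=4793; answer 4793
Part 3: Y2 = 4793; c = 4818; 4818 = 2 * 3 * 11 * 73; sigma = (1 + 2) * (1 + 3) * (1 + 11) * (1 + 73) = 3 * 4 * 12 * 74 = 10656; answer 10656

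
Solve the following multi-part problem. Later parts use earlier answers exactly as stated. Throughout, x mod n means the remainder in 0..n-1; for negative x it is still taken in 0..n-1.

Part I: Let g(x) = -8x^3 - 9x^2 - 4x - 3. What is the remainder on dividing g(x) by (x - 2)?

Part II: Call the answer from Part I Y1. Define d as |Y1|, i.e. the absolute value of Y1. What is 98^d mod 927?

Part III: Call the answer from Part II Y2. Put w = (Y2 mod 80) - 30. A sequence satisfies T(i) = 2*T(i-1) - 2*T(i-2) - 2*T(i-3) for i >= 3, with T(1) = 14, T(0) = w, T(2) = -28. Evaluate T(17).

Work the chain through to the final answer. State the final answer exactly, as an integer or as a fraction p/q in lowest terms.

101376

Part I: remainder = value at the root: -8*(2)^3 - 9*(2)^2 - 4*(2)^1 - 3 = (-64) + (-36) + (-8) + (-3) = -111; answer -111
Part II: Y1 = -111; d = 111; squarings mod 927: 98^1=98, 98^2=334, 98^4=316, 98^8=667, 98^16=856, 98^32=406, 98^64=757; 98^111 = 98^1 * 98^2 * 98^4 * 98^8 * 98^32 * 98^64 = 476 (mod 927); answer 476
Part III: Y2 = 476; w = 46; T(3) = 2*(-28) - 2*(14) - 2*(46) = -176; iterating: T(3)=-176, T(4)=-324, T(5)=-240, T(6)=520, T(7)=2168, T(8)=3776, T(9)=2176, T(10)=-7536, T(11)=-26976, T(12)=-43232, T(13)=-17440, T(14)=105536, T(15)=332416, T(16)=488640, T(17)=101376; answer 101376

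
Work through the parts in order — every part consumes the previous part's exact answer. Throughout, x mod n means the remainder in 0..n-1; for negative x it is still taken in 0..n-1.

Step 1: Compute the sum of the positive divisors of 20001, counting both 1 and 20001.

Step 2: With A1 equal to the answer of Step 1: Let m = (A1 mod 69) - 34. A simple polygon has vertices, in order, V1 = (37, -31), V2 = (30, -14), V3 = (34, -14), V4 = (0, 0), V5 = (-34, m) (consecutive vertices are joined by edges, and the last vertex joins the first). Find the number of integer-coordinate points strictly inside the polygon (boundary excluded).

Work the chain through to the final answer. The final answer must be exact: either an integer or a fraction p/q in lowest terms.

720

Step 1: 20001 = 3 * 59 * 113; sigma = (1 + 3) * (1 + 59) * (1 + 113) = 4 * 60 * 114 = 27360; answer 27360
Step 2: A1 = 27360; m = 2; cross terms: (37*-14 - 30*-31)=412, (30*-14 - 34*-14)=56, (34*0 - 0*-14)=0, (0*2 - -34*0)=0, (-34*-31 - 37*2)=980; twice the area = |1448| = 1448; area = 724; boundary points = 1 + 4 + 2 + 2 + 1 = 10; strictly interior points = area - boundary/2 + 1 = 720; answer 720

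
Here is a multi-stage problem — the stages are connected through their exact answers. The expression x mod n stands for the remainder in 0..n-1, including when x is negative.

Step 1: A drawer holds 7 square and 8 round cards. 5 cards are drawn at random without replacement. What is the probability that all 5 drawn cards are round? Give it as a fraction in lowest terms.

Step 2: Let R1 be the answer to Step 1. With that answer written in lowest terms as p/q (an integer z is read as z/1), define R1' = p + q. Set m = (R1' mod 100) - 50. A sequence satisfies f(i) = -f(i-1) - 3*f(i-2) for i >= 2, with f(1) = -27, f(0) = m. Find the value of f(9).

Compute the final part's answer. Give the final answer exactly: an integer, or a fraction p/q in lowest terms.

3363

Step 1: total draws C(15,5) = 3003; favorable C(8,5) = 56; P = 8/429; answer 8/429
Step 2: R1 = 8/429; threaded value p + q = 437; m = -13; f(2) = -1*(-27) - 3*(-13) = 66; iterating: f(2)=66, f(3)=15, f(4)=-213, f(5)=168, f(6)=471, f(7)=-975, f(8)=-438, f(9)=3363; answer 3363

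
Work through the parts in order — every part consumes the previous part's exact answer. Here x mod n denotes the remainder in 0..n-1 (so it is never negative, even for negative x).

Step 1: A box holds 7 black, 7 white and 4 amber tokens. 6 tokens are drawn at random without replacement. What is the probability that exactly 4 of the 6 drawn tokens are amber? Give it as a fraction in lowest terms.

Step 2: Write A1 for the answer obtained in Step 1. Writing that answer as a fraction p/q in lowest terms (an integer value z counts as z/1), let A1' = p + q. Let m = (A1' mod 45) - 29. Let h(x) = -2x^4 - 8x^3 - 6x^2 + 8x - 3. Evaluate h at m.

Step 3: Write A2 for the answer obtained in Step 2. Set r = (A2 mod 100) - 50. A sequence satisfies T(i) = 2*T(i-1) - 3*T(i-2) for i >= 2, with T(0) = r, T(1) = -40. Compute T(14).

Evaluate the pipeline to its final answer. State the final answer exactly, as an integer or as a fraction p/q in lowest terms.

-37253

Step 1: total draws C(18,6) = 18564; favorable C(4,4)*C(14,2) = 91; P = 1/204; answer 1/204
Step 2: A1 = 1/204; threaded value p + q = 205; m = -4; -2*(-4)^4 - 8*(-4)^3 - 6*(-4)^2 + 8*(-4)^1 - 3 = (-512) + (512) + (-96) + (-32) + (-3) = -131; answer -131
Step 3: A2 = -131; r = 19; T(2) = 2*(-40) - 3*(19) = -137; iterating: T(2)=-137, T(3)=-154, T(4)=103, T(5)=668, T(6)=1027, T(7)=50, T(8)=-2981, T(9)=-6112, T(10)=-3281, T(11)=11774, T(12)=33391, T(13)=31460, T(14)=-37253; answer -37253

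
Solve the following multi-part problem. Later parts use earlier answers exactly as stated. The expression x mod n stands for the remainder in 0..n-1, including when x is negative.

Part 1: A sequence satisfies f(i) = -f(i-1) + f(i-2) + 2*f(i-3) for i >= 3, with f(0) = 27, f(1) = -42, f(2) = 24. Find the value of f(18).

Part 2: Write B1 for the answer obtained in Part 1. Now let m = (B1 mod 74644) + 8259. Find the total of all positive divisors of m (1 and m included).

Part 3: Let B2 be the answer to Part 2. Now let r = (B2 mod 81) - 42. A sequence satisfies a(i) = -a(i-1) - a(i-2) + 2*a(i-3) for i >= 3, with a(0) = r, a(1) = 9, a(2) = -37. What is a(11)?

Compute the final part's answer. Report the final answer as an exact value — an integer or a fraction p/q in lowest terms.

Part 1: f(3) = -1*(24) + 1*(-42) + 2*(27) = -12; iterating: f(3)=-12, f(4)=-48, f(5)=84, f(6)=-156, f(7)=144, f(8)=-132, f(9)=-36, f(10)=192, f(11)=-492, f(12)=612, f(13)=-720, f(14)=348, f(15)=156, f(16)=-1248, f(17)=2100, f(18)=-3036; answer -3036
Part 2: B1 = -3036; m = 79867; 79867 is prime, so its only divisors are 1 and 79867; sigma = 1 + 79867 = 79868; answer 79868
Part 3: B2 = 79868; r = -40; a(3) = -1*(-37) - 1*(9) + 2*(-40) = -52; iterating: a(3)=-52, a(4)=107, a(5)=-129, a(6)=-82, a(7)=425, a(8)=-601, a(9)=12, a(10)=1439, a(11)=-2653; answer -2653

-2653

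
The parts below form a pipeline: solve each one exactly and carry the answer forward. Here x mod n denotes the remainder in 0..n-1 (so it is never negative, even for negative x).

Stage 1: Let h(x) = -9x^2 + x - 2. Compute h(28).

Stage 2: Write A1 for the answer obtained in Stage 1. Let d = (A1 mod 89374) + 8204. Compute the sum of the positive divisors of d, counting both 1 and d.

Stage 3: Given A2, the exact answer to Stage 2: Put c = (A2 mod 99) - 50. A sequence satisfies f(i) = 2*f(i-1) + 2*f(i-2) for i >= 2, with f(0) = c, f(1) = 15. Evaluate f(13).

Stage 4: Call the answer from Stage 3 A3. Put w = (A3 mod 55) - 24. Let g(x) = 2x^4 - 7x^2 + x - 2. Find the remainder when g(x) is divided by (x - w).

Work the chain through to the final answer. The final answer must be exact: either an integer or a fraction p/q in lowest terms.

Stage 1: -9*(28)^2 + 1*(28)^1 - 2 = (-7056) + (28) + (-2) = -7030; answer -7030
Stage 2: A1 = -7030; d = 90548; 90548 = 2^2 * 22637; sigma = (1 + 2 + 4) * (1 + 22637) = 7 * 22638 = 158466; answer 158466
Stage 3: A2 = 158466; c = 16; f(2) = 2*(15) + 2*(16) = 62; iterating: f(2)=62, f(3)=154, f(4)=432, f(5)=1172, f(6)=3208, f(7)=8760, f(8)=23936, f(9)=65392, f(10)=178656, f(11)=488096, f(12)=1333504, f(13)=3643200; answer 3643200
Stage 4: A3 = 3643200; w = -24; remainder = value at the root: 2*(-24)^4 - 7*(-24)^2 + 1*(-24)^1 - 2 = (663552) + (-4032) + (-24) + (-2) = 659494; answer 659494

659494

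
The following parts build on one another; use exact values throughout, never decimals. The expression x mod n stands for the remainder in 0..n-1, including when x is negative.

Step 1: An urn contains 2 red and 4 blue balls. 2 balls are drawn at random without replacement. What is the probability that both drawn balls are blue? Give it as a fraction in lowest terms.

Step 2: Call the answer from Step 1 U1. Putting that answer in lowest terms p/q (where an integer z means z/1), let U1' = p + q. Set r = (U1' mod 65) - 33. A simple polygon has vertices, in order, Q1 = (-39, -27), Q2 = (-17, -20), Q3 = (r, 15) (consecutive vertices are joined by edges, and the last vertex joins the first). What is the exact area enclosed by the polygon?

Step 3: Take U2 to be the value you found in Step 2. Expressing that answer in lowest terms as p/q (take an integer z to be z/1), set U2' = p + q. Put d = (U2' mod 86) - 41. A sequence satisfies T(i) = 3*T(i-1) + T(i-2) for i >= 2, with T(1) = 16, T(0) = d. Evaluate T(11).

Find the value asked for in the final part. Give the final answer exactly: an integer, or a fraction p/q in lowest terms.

Step 1: total draws C(6,2) = 15; favorable C(4,2) = 6; P = 2/5; answer 2/5
Step 2: U1 = 2/5; threaded value p + q = 7; r = -26; cross terms: (-39*-20 - -17*-27)=321, (-17*15 - -26*-20)=-775, (-26*-27 - -39*15)=1287; twice the area = |833| = 833; area = 833/2; answer 833/2
Step 3: U2 = 833/2; threaded value p + q = 835; d = 20; T(2) = 3*(16) + 1*(20) = 68; iterating: T(2)=68, T(3)=220, T(4)=728, T(5)=2404, T(6)=7940, T(7)=26224, T(8)=86612, T(9)=286060, T(10)=944792, T(11)=3120436; answer 3120436

3120436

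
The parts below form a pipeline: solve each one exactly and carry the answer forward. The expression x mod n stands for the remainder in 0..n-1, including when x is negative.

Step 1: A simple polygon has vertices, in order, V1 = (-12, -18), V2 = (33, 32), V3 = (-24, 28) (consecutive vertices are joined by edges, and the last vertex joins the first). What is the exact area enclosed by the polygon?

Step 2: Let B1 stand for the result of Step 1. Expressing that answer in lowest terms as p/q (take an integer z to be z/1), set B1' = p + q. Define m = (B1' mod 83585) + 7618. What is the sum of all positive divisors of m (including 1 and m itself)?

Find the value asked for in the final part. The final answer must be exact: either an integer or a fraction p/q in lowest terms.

15162

Step 1: cross terms: (-12*32 - 33*-18)=210, (33*28 - -24*32)=1692, (-24*-18 - -12*28)=768; twice the area = |2670| = 2670; area = 1335; answer 1335
Step 2: B1 = 1335; threaded value p + q = 1336; m = 8954; 8954 = 2 * 11^2 * 37; sigma = (1 + 2) * (1 + 11 + 121) * (1 + 37) = 3 * 133 * 38 = 15162; answer 15162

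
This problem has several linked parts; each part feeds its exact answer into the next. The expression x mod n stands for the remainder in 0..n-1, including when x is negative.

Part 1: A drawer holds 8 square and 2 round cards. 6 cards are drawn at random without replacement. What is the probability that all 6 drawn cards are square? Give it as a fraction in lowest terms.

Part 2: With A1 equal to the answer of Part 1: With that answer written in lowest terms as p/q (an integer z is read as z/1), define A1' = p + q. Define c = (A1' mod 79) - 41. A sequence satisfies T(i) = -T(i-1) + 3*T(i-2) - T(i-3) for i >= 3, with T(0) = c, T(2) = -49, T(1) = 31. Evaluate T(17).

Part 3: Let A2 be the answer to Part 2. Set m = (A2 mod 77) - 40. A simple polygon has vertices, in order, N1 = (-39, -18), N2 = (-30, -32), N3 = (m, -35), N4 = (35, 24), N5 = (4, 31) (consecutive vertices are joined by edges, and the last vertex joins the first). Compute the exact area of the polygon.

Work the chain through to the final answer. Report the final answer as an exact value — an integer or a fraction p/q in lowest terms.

4941/2

Part 1: total draws C(10,6) = 210; favorable C(8,6) = 28; P = 2/15; answer 2/15
Part 2: A1 = 2/15; threaded value p + q = 17; c = -24; T(3) = -1*(-49) + 3*(31) - 1*(-24) = 166; iterating: T(3)=166, T(4)=-344, T(5)=891, T(6)=-2089, T(7)=5106, T(8)=-12264, T(9)=29671, T(10)=-71569, T(11)=172846, T(12)=-417224, T(13)=1007331, T(14)=-2431849, T(15)=5871066, T(16)=-14173944, T(17)=34218991; answer 34218991
Part 3: A2 = 34218991; m = -3; cross terms: (-39*-32 - -30*-18)=708, (-30*-35 - -3*-32)=954, (-3*24 - 35*-35)=1153, (35*31 - 4*24)=989, (4*-18 - -39*31)=1137; twice the area = |4941| = 4941; area = 4941/2; answer 4941/2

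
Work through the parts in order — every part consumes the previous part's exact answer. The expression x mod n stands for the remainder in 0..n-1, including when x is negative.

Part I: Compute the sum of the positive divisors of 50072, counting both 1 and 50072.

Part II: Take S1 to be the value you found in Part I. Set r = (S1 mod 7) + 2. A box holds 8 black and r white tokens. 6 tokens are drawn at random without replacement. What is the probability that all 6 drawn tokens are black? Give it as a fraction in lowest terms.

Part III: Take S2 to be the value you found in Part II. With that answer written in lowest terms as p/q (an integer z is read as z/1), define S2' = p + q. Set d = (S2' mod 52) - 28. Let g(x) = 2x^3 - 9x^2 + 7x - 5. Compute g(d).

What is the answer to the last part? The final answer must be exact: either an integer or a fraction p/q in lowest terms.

289

Part I: 50072 = 2^3 * 11 * 569; sigma = (1 + 2 + 4 + 8) * (1 + 11) * (1 + 569) = 15 * 12 * 570 = 102600; answer 102600
Part II: S1 = 102600; r = 3; total draws C(11,6) = 462; favorable C(8,6) = 28; P = 2/33; answer 2/33
Part III: S2 = 2/33; threaded value p + q = 35; d = 7; 2*(7)^3 - 9*(7)^2 + 7*(7)^1 - 5 = (686) + (-441) + (49) + (-5) = 289; answer 289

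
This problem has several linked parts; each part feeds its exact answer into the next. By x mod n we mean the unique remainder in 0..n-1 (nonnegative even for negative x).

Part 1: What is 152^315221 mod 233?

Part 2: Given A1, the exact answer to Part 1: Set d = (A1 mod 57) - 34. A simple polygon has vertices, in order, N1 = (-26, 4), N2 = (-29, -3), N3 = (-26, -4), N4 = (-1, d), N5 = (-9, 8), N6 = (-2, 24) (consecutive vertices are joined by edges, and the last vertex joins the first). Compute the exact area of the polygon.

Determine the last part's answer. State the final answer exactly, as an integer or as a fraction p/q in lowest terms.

925/2

Part 1: squarings mod 233: 152^1=152, 152^2=37, 152^4=204, 152^8=142, 152^16=126, 152^32=32, 152^64=92, 152^128=76, 152^256=184, 152^512=71, 152^1024=148, 152^2048=2, 152^4096=4, 152^8192=16, 152^16384=23, 152^32768=63, 152^65536=8, 152^131072=64, 152^262144=135; 152^315221 = 152^1 * 152^4 * 152^16 * 152^64 * 152^256 * 152^512 * 152^1024 * 152^2048 * 152^16384 * 152^32768 * 152^262144 = 74 (mod 233); answer 74
Part 2: A1 = 74; d = -17; cross terms: (-26*-3 - -29*4)=194, (-29*-4 - -26*-3)=38, (-26*-17 - -1*-4)=438, (-1*8 - -9*-17)=-161, (-9*24 - -2*8)=-200, (-2*4 - -26*24)=616; twice the area = |925| = 925; area = 925/2; answer 925/2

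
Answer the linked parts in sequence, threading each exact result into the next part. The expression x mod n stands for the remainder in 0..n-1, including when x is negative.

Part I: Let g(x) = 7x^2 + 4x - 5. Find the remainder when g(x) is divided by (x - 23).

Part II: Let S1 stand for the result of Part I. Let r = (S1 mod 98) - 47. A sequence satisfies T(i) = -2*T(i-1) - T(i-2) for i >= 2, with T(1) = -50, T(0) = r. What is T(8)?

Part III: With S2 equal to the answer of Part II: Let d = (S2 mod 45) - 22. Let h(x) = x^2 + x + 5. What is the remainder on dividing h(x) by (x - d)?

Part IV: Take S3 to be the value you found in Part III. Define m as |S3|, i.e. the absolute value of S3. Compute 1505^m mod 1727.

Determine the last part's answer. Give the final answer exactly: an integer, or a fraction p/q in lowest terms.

45

Part I: remainder = value at the root: 7*(23)^2 + 4*(23)^1 - 5 = (3703) + (92) + (-5) = 3790; answer 3790
Part II: S1 = 3790; r = 19; T(2) = -2*(-50) - 1*(19) = 81; iterating: T(2)=81, T(3)=-112, T(4)=143, T(5)=-174, T(6)=205, T(7)=-236, T(8)=267; answer 267
Part III: S2 = 267; d = 20; remainder = value at the root: 1*(20)^2 + 1*(20)^1 + 5 = (400) + (20) + (5) = 425; answer 425
Part IV: S3 = 425; m = 425; squarings mod 1727: 1505^1=1505, 1505^2=928, 1505^4=1138, 1505^8=1521, 1505^16=988, 1505^32=389, 1505^64=1072, 1505^128=729, 1505^256=1252; 1505^425 = 1505^1 * 1505^8 * 1505^32 * 1505^128 * 1505^256 = 45 (mod 1727); answer 45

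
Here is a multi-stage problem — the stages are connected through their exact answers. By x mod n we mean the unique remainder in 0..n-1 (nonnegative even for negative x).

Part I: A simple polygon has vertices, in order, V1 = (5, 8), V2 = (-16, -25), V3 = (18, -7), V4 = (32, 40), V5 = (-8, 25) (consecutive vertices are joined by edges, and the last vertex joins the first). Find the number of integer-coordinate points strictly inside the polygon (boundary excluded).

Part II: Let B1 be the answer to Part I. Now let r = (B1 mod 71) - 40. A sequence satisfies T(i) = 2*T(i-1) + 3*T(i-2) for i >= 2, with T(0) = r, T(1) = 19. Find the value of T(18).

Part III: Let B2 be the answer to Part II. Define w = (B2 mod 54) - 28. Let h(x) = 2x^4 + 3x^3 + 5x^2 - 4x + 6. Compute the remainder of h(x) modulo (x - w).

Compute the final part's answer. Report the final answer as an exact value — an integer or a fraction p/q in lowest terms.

774

Part I: cross terms: (5*-25 - -16*8)=3, (-16*-7 - 18*-25)=562, (18*40 - 32*-7)=944, (32*25 - -8*40)=1120, (-8*8 - 5*25)=-189; twice the area = |2440| = 2440; area = 1220; boundary points = 3 + 2 + 1 + 5 + 1 = 12; strictly interior points = area - boundary/2 + 1 = 1215; answer 1215
Part II: B1 = 1215; r = -32; T(2) = 2*(19) + 3*(-32) = -58; iterating: T(2)=-58, T(3)=-59, T(4)=-292, T(5)=-761, T(6)=-2398, T(7)=-7079, T(8)=-21352, T(9)=-63941, T(10)=-191938, T(11)=-575699, T(12)=-1727212, T(13)=-5181521, T(14)=-15544678, T(15)=-46633919, T(16)=-139901872, T(17)=-419705501, T(18)=-1259116618; answer -1259116618
Part III: B2 = -1259116618; w = 4; remainder = value at the root: 2*(4)^4 + 3*(4)^3 + 5*(4)^2 - 4*(4)^1 + 6 = (512) + (192) + (80) + (-16) + (6) = 774; answer 774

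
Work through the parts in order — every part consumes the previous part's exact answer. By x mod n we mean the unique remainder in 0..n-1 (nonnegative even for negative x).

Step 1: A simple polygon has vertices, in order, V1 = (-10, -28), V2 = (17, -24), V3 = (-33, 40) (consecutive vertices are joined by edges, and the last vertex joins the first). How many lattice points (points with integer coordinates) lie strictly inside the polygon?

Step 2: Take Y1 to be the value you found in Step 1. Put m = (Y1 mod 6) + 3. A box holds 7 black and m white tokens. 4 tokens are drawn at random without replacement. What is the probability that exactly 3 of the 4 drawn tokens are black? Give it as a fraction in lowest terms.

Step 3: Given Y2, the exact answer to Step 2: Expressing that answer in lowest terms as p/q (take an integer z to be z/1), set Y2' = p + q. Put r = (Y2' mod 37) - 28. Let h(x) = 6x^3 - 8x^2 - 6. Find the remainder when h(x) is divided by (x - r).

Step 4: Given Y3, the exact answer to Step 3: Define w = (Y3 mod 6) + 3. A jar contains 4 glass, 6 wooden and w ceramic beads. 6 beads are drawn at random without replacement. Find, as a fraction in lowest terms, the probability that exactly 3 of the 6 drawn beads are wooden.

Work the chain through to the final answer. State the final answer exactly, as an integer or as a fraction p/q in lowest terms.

Step 1: cross terms: (-10*-24 - 17*-28)=716, (17*40 - -33*-24)=-112, (-33*-28 - -10*40)=1324; twice the area = |1928| = 1928; area = 964; boundary points = 1 + 2 + 1 = 4; strictly interior points = area - boundary/2 + 1 = 963; answer 963
Step 2: Y1 = 963; m = 6; total draws C(13,4) = 715; favorable C(7,3)*C(6,1) = 210; P = 42/143; answer 42/143
Step 3: Y2 = 42/143; threaded value p + q = 185; r = -28; remainder = value at the root: 6*(-28)^3 - 8*(-28)^2 - 6 = (-131712) + (-6272) + (-6) = -137990; answer -137990
Step 4: Y3 = -137990; w = 7; total draws C(17,6) = 12376; favorable C(6,3)*C(11,3) = 3300; P = 825/3094; answer 825/3094

825/3094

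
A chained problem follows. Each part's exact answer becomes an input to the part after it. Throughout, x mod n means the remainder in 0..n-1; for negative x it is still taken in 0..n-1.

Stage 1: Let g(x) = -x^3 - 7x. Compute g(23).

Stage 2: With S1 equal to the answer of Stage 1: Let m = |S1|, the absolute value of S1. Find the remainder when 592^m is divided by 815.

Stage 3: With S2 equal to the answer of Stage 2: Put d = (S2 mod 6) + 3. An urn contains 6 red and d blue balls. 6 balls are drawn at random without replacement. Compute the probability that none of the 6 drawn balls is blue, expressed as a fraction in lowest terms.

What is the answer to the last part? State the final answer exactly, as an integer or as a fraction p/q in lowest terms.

Stage 1: -1*(23)^3 - 7*(23)^1 = (-12167) + (-161) = -12328; answer -12328
Stage 2: S1 = -12328; m = 12328; squarings mod 815: 592^1=592, 592^2=14, 592^4=196, 592^8=111, 592^16=96, 592^32=251, 592^64=246, 592^128=206, 592^256=56, 592^512=691, 592^1024=706, 592^2048=471, 592^4096=161, 592^8192=656; 592^12328 = 592^8 * 592^32 * 592^4096 * 592^8192 = 96 (mod 815); answer 96
Stage 3: S2 = 96; d = 3; total draws C(9,6) = 84; favorable C(6,6) = 1; P = 1/84; answer 1/84

1/84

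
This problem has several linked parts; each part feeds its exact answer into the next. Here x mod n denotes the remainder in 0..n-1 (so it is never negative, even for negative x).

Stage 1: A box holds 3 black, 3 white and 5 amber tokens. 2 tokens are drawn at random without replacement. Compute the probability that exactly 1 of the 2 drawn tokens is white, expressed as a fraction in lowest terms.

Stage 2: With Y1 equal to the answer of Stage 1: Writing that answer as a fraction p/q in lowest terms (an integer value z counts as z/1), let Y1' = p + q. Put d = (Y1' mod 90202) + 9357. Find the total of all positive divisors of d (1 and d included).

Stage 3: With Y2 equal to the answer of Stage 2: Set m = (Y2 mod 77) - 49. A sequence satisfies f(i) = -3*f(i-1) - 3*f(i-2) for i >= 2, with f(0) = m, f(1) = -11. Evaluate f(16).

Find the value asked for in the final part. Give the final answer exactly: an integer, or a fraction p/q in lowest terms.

Stage 1: total draws C(11,2) = 55; favorable C(3,1)*C(8,1) = 24; P = 24/55; answer 24/55
Stage 2: Y1 = 24/55; threaded value p + q = 79; d = 9436; 9436 = 2^2 * 7 * 337; sigma = (1 + 2 + 4) * (1 + 7) * (1 + 337) = 7 * 8 * 338 = 18928; answer 18928
Stage 3: Y2 = 18928; m = 14; f(2) = -3*(-11) - 3*(14) = -9; iterating: f(2)=-9, f(3)=60, f(4)=-153, f(5)=279, f(6)=-378, f(7)=297, f(8)=243, f(9)=-1620, f(10)=4131, f(11)=-7533, f(12)=10206, f(13)=-8019, f(14)=-6561, f(15)=43740, f(16)=-111537; answer -111537

-111537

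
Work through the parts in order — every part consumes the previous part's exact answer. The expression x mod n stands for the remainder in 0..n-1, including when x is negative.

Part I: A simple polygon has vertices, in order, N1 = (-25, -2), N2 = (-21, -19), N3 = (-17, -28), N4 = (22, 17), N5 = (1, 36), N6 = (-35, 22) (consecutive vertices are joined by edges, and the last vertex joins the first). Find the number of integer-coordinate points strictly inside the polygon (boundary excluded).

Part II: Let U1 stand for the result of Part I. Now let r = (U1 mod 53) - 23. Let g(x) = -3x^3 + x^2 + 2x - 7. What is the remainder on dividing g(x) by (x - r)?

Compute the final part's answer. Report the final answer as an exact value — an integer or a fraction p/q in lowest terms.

-31423

Part I: cross terms: (-25*-19 - -21*-2)=433, (-21*-28 - -17*-19)=265, (-17*17 - 22*-28)=327, (22*36 - 1*17)=775, (1*22 - -35*36)=1282, (-35*-2 - -25*22)=620; twice the area = |3702| = 3702; area = 1851; boundary points = 1 + 1 + 3 + 1 + 2 + 2 = 10; strictly interior points = area - boundary/2 + 1 = 1847; answer 1847
Part II: U1 = 1847; r = 22; remainder = value at the root: -3*(22)^3 + 1*(22)^2 + 2*(22)^1 - 7 = (-31944) + (484) + (44) + (-7) = -31423; answer -31423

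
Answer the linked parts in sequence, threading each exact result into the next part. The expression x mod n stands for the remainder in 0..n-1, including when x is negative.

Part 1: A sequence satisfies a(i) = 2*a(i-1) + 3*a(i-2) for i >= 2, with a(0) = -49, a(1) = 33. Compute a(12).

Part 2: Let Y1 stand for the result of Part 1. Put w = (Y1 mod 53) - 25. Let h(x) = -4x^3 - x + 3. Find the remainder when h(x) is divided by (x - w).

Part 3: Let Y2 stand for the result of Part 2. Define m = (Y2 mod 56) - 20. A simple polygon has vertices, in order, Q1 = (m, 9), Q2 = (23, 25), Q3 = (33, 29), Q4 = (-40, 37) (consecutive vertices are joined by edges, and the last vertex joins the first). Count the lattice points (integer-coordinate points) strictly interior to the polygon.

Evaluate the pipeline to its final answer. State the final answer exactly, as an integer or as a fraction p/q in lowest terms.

711

Part 1: a(2) = 2*(33) + 3*(-49) = -81; iterating: a(2)=-81, a(3)=-63, a(4)=-369, a(5)=-927, a(6)=-2961, a(7)=-8703, a(8)=-26289, a(9)=-78687, a(10)=-236241, a(11)=-708543, a(12)=-2125809; answer -2125809
Part 2: Y1 = -2125809; w = -4; remainder = value at the root: -4*(-4)^3 - 1*(-4)^1 + 3 = (256) + (4) + (3) = 263; answer 263
Part 3: Y2 = 263; m = 19; cross terms: (19*25 - 23*9)=268, (23*29 - 33*25)=-158, (33*37 - -40*29)=2381, (-40*9 - 19*37)=-1063; twice the area = |1428| = 1428; area = 714; boundary points = 4 + 2 + 1 + 1 = 8; strictly interior points = area - boundary/2 + 1 = 711; answer 711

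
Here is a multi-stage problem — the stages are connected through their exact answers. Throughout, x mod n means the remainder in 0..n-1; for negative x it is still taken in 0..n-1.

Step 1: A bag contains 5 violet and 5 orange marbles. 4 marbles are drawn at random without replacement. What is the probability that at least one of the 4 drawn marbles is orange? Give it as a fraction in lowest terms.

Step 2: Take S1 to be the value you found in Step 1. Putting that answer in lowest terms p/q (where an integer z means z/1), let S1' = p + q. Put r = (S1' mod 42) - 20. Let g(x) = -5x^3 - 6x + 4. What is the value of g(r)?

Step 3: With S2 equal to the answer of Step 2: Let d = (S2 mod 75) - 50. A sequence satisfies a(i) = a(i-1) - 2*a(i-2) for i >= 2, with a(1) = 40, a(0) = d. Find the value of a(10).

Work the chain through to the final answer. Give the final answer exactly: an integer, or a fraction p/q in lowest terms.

Step 1: total draws C(10,4) = 210; complement C(5,4) = 5; favorable 210 - 5 = 205; P = 41/42; answer 41/42
Step 2: S1 = 41/42; threaded value p + q = 83; r = 21; -5*(21)^3 - 6*(21)^1 + 4 = (-46305) + (-126) + (4) = -46427; answer -46427
Step 3: S2 = -46427; d = 23; a(2) = 1*(40) - 2*(23) = -6; iterating: a(2)=-6, a(3)=-86, a(4)=-74, a(5)=98, a(6)=246, a(7)=50, a(8)=-442, a(9)=-542, a(10)=342; answer 342

342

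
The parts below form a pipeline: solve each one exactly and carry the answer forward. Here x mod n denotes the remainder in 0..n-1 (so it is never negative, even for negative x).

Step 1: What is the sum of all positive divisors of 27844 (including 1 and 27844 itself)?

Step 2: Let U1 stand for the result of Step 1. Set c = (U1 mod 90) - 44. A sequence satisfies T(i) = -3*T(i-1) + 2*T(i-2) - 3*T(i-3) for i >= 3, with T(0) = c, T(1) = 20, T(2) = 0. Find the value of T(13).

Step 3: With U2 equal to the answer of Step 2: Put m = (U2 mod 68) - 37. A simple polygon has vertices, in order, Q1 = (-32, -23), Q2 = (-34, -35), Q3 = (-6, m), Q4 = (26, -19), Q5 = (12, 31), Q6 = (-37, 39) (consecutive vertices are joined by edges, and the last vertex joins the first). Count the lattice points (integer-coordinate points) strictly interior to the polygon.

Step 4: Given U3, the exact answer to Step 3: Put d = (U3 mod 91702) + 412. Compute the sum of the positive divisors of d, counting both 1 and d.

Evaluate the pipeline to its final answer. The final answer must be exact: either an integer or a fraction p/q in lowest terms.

3528

Step 1: 27844 = 2^2 * 6961; sigma = (1 + 2 + 4) * (1 + 6961) = 7 * 6962 = 48734; answer 48734
Step 2: U1 = 48734; c = 0; T(3) = -3*(0) + 2*(20) - 3*(0) = 40; iterating: T(3)=40, T(4)=-180, T(5)=620, T(6)=-2340, T(7)=8800, T(8)=-32940, T(9)=123440, T(10)=-462600, T(11)=1733500, T(12)=-6496020, T(13)=24342860; answer 24342860
Step 3: U2 = 24342860; m = -21; cross terms: (-32*-35 - -34*-23)=338, (-34*-21 - -6*-35)=504, (-6*-19 - 26*-21)=660, (26*31 - 12*-19)=1034, (12*39 - -37*31)=1615, (-37*-23 - -32*39)=2099; twice the area = |6250| = 6250; area = 3125; boundary points = 2 + 14 + 2 + 2 + 1 + 1 = 22; strictly interior points = area - boundary/2 + 1 = 3115; answer 3115
Step 4: U3 = 3115; d = 3527; 3527 is prime, so its only divisors are 1 and 3527; sigma = 1 + 3527 = 3528; answer 3528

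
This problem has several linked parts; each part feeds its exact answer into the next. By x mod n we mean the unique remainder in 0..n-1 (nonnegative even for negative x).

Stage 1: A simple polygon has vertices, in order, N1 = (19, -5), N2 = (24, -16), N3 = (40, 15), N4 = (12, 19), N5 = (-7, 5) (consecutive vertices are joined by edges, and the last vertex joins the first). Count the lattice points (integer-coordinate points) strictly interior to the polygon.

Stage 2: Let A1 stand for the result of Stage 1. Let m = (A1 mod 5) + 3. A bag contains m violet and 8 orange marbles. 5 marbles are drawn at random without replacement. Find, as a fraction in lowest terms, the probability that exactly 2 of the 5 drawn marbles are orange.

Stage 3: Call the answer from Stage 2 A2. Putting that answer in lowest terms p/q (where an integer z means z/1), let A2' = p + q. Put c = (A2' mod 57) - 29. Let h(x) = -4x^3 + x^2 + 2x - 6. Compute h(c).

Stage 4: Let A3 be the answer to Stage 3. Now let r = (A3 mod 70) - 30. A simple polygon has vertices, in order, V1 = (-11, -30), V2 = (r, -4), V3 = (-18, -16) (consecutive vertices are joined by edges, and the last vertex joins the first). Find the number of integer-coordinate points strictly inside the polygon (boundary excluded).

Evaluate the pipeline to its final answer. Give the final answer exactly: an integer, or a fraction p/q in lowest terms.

Stage 1: cross terms: (19*-16 - 24*-5)=-184, (24*15 - 40*-16)=1000, (40*19 - 12*15)=580, (12*5 - -7*19)=193, (-7*-5 - 19*5)=-60; twice the area = |1529| = 1529; area = 1529/2; boundary points = 1 + 1 + 4 + 1 + 2 = 9; strictly interior points = area - boundary/2 + 1 = 761; answer 761
Stage 2: A1 = 761; m = 4; total draws C(12,5) = 792; favorable C(8,2)*C(4,3) = 112; P = 14/99; answer 14/99
Stage 3: A2 = 14/99; threaded value p + q = 113; c = 27; -4*(27)^3 + 1*(27)^2 + 2*(27)^1 - 6 = (-78732) + (729) + (54) + (-6) = -77955; answer -77955
Stage 4: A3 = -77955; r = -5; cross terms: (-11*-4 - -5*-30)=-106, (-5*-16 - -18*-4)=8, (-18*-30 - -11*-16)=364; twice the area = |266| = 266; area = 133; boundary points = 2 + 1 + 7 = 10; strictly interior points = area - boundary/2 + 1 = 129; answer 129

129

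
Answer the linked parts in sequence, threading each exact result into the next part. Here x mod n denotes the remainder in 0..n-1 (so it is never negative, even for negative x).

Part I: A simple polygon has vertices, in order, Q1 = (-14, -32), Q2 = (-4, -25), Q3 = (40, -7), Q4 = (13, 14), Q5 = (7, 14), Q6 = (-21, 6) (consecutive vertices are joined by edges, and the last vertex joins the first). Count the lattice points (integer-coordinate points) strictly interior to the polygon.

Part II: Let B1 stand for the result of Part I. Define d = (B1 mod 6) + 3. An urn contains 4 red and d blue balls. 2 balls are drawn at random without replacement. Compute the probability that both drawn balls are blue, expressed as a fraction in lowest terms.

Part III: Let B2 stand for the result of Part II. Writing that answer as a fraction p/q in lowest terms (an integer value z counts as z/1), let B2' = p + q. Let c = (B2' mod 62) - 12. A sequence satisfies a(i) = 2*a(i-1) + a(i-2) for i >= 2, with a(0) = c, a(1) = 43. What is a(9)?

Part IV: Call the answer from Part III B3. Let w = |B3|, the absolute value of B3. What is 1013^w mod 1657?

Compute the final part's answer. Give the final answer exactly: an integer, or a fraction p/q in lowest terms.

687

Part I: cross terms: (-14*-25 - -4*-32)=222, (-4*-7 - 40*-25)=1028, (40*14 - 13*-7)=651, (13*14 - 7*14)=84, (7*6 - -21*14)=336, (-21*-32 - -14*6)=756; twice the area = |3077| = 3077; area = 3077/2; boundary points = 1 + 2 + 3 + 6 + 4 + 1 = 17; strictly interior points = area - boundary/2 + 1 = 1531; answer 1531
Part II: B1 = 1531; d = 4; total draws C(8,2) = 28; favorable C(4,2) = 6; P = 3/14; answer 3/14
Part III: B2 = 3/14; threaded value p + q = 17; c = 5; a(2) = 2*(43) + 1*(5) = 91; iterating: a(2)=91, a(3)=225, a(4)=541, a(5)=1307, a(6)=3155, a(7)=7617, a(8)=18389, a(9)=44395; answer 44395
Part IV: B3 = 44395; w = 44395; squarings mod 1657: 1013^1=1013, 1013^2=486, 1013^4=902, 1013^8=17, 1013^16=289, 1013^32=671, 1013^64=1194, 1013^128=616, 1013^256=3, 1013^512=9, 1013^1024=81, 1013^2048=1590, 1013^4096=1175, 1013^8192=344, 1013^16384=689, 1013^32768=819; 1013^44395 = 1013^1 * 1013^2 * 1013^8 * 1013^32 * 1013^64 * 1013^256 * 1013^1024 * 1013^2048 * 1013^8192 * 1013^32768 = 687 (mod 1657); answer 687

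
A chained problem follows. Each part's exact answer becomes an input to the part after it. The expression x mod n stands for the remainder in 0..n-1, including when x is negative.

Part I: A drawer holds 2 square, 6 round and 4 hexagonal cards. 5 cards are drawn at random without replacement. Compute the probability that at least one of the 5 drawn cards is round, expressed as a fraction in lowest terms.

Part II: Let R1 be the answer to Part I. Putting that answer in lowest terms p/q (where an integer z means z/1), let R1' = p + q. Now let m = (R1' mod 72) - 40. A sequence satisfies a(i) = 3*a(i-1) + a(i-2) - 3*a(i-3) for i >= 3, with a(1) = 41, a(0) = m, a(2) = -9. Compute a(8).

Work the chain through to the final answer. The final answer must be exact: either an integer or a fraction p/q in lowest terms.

Part I: total draws C(12,5) = 792; complement C(6,5) = 6; favorable 792 - 6 = 786; P = 131/132; answer 131/132
Part II: R1 = 131/132; threaded value p + q = 263; m = 7; a(3) = 3*(-9) + 1*(41) - 3*(7) = -7; iterating: a(3)=-7, a(4)=-153, a(5)=-439, a(6)=-1449, a(7)=-4327, a(8)=-13113; answer -13113

-13113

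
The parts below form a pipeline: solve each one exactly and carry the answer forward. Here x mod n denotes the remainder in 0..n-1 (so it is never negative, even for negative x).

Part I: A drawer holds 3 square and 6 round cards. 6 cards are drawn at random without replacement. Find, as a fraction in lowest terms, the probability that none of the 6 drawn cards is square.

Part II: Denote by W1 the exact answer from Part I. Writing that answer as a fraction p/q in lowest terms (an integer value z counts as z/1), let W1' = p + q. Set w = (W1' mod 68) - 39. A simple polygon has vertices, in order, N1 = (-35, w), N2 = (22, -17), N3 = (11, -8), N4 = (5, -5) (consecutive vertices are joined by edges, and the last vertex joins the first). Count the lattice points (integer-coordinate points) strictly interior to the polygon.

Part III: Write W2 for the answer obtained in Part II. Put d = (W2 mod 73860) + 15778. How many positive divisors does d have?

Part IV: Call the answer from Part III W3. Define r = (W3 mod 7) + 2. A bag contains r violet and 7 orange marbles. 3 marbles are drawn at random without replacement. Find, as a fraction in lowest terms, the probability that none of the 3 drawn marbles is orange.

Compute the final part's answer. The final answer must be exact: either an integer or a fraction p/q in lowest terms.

Part I: total draws C(9,6) = 84; favorable C(6,6) = 1; P = 1/84; answer 1/84
Part II: W1 = 1/84; threaded value p + q = 85; w = -22; cross terms: (-35*-17 - 22*-22)=1079, (22*-8 - 11*-17)=11, (11*-5 - 5*-8)=-15, (5*-22 - -35*-5)=-285; twice the area = |790| = 790; area = 395; boundary points = 1 + 1 + 3 + 1 = 6; strictly interior points = area - boundary/2 + 1 = 393; answer 393
Part III: W2 = 393; d = 16171; 16171 = 103 * 157; number of divisors = (1+1) * (1+1) = 4; answer 4
Part IV: W3 = 4; r = 6; total draws C(13,3) = 286; favorable C(6,3) = 20; P = 10/143; answer 10/143

10/143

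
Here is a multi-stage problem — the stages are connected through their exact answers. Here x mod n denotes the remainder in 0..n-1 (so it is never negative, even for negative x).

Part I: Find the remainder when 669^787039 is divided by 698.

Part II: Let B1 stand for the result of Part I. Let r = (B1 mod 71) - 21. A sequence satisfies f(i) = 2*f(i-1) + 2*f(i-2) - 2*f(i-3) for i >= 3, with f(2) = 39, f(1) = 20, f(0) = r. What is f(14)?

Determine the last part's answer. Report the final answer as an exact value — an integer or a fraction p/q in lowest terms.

Part I: squarings mod 698: 669^1=669, 669^2=143, 669^4=207, 669^8=271, 669^16=151, 669^32=465, 669^64=543, 669^128=293, 669^256=693, 669^512=25, 669^1024=625, 669^2048=443, 669^4096=111, 669^8192=455, 669^16384=417, 669^32768=87, 669^65536=589, 669^131072=15, 669^262144=225, 669^524288=369; 669^787039 = 669^1 * 669^2 * 669^4 * 669^8 * 669^16 * 669^64 * 669^512 * 669^262144 * 669^524288 = 605 (mod 698); answer 605
Part II: B1 = 605; r = 16; f(3) = 2*(39) + 2*(20) - 2*(16) = 86; iterating: f(3)=86, f(4)=210, f(5)=514, f(6)=1276, f(7)=3160, f(8)=7844, f(9)=19456, f(10)=48280, f(11)=119784, f(12)=297216, f(13)=737440, f(14)=1829744; answer 1829744

1829744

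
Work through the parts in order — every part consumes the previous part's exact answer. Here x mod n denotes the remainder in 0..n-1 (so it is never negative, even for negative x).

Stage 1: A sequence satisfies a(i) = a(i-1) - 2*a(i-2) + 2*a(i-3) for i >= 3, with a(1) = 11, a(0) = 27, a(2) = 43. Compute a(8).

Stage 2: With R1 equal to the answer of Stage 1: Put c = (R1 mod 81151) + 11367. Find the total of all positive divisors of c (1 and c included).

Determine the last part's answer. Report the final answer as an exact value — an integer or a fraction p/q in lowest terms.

110964

Stage 1: a(3) = 1*(43) - 2*(11) + 2*(27) = 75; iterating: a(3)=75, a(4)=11, a(5)=-53, a(6)=75, a(7)=203, a(8)=-53; answer -53
Stage 2: R1 = -53; c = 92465; 92465 = 5 * 18493; sigma = (1 + 5) * (1 + 18493) = 6 * 18494 = 110964; answer 110964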